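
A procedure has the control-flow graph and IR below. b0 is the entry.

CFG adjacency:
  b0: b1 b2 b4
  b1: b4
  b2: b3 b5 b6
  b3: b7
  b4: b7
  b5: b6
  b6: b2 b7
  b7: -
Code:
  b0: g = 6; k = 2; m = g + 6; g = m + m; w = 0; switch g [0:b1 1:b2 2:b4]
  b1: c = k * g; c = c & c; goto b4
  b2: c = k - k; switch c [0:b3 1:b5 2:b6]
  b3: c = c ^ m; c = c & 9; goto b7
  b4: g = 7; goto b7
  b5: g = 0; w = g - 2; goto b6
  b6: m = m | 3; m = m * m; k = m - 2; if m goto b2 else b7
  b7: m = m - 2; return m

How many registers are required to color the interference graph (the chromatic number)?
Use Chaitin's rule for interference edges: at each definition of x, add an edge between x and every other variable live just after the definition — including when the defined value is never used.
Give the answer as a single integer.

Answer: 4

Derivation:
Block summaries:
  b0 def {g,k,m,w} use ∅
  b1 def {c} use {g,k}
  b2 def {c} use {k}
  b3 def {c} use {c,m}
  b4 def {g} use ∅
  b5 def {g,w} use ∅
  b6 def {k,m} use {m}
  b7 def {m} use {m}

Liveness:
  live b0: ∅→{g,k,m}
  live b1: {g,k,m}→{m}
  live b2: {k,m}→{c,m}
  live b3: {c,m}→{m}
  live b4: {m}→{m}
  live b5: {m}→{m}
  live b6: {m}→{k,m}
  live b7: {m}→∅

Interfere edges:
  c — {m}
  g — {k,m,w}
  k — {g,m,w}
  m — {c,g,k,w}
  w — {g,k,m}

Colouring:
  lower bound: {g,k,m,w} mutually conflict ⇒ χ ≥ 4
  assign c→R1 g→R1 k→R2 m→R0 w→R3 — no edge inside a register ⇒ χ ≤ 4
  χ = 4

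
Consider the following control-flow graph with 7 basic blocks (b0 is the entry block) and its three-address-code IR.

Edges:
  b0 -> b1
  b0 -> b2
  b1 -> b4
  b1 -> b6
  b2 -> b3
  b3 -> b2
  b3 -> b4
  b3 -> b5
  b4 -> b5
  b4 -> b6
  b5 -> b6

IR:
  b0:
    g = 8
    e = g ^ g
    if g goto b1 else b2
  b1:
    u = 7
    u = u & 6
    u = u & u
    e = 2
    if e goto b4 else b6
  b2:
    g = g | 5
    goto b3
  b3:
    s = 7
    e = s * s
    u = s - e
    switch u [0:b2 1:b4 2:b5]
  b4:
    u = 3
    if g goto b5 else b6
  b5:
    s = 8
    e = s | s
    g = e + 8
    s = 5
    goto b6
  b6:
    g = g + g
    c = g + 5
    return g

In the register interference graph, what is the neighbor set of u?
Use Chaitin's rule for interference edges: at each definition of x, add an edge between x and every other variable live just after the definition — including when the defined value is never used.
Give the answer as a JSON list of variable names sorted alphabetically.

def/use:
  b0: {e,g} / ∅
  b1: {e,u} / ∅
  b2: {g} / {g}
  b3: {e,s,u} / ∅
  b4: {u} / {g}
  b5: {e,g,s} / ∅
  b6: {c,g} / {g}

Liveness:
  live b0: ∅→{g}
  live b1: {g}→{g}
  live b2: {g}→{g}
  live b3: {g}→{g}
  live b4: {g}→{g}
  live b5: ∅→{g}
  live b6: {g}→∅

Interfere edges:
  c: {g}
  e: {g,s}
  g: {c,e,s,u}
  s: {e,g}
  u: {g}

N(u) = ["g"]

Answer: ["g"]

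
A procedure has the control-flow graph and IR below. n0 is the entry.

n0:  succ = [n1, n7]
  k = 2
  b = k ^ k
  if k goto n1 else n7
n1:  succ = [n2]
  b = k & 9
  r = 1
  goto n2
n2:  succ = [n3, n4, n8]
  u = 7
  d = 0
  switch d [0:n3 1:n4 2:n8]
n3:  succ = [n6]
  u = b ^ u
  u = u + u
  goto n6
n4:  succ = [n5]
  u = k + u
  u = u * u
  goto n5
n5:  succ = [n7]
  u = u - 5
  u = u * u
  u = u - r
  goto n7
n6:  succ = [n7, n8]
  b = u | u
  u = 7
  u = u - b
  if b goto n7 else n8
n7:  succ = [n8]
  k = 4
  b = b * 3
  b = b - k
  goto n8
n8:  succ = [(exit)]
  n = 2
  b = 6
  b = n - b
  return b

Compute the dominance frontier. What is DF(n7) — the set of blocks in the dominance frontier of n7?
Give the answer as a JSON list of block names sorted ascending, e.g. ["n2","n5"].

idom tree: n1←n0 n2←n1 n3←n2 n4←n2 n5←n4 n6←n3 n7←n0 n8←n0
Dom at joins:
  n7: preds {n0,n5,n6}: {n0} ∩ {n0,n1,n2,n4,n5} ∩ {n0,n1,n2,n3,n6} = {n0}; idom=n0
  n8: preds {n2,n6,n7}: {n0,n1,n2} ∩ {n0,n1,n2,n3,n6} ∩ {n0,n7} = {n0}; idom=n0

DF derivation:
  join n7 pred n0: · stop@n0
  join n7 pred n5: n5→n4→n2→n1 stop@n0
  join n7 pred n6: n6→n3→n2→n1 stop@n0
  join n8 pred n2: n2→n1 stop@n0
  join n8 pred n6: n6→n3→n2→n1 stop@n0
  join n8 pred n7: n7 stop@n0
  n0 → ∅
  n1 → {n7,n8}
  n2 → {n7,n8}
  n3 → {n7,n8}
  n4 → {n7}
  n5 → {n7}
  n6 → {n7,n8}
  n7 → {n8}
  n8 → ∅

DF(n7) = ["n8"]

Answer: ["n8"]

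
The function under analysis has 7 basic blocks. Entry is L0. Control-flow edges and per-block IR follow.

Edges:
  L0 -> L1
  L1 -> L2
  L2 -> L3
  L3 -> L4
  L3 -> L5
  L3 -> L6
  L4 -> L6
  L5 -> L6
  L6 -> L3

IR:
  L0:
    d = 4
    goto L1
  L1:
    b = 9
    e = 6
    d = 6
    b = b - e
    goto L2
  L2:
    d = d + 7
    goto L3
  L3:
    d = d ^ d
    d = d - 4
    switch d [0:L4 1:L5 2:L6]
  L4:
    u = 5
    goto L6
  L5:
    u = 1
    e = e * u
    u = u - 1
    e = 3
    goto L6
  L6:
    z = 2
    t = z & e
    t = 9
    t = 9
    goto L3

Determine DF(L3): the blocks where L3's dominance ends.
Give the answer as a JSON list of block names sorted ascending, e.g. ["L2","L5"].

Answer: ["L3"]

Working:
idom tree: L1←L0 L2←L1 L3←L2 L4←L3 L5←L3 L6←L3
Dom at joins:
  L3: preds {L2,L6}: {L0,L1,L2} ∩ {L0,L1,L2,L3,L6} = {L0,L1,L2}; idom=L2
  L6: preds {L3,L4,L5}: {L0,L1,L2,L3} ∩ {L0,L1,L2,L3,L4} ∩ {L0,L1,L2,L3,L5} = {L0,L1,L2,L3}; idom=L3

DF walk-up:
  L3←L2: walk · to L2
  L3←L6: walk L6→L3 to L2
  L6←L3: walk · to L3
  L6←L4: walk L4 to L3
  L6←L5: walk L5 to L3
  DF(L0)=∅
  DF(L1)=∅
  DF(L2)=∅
  DF(L3)={L3}
  DF(L4)={L6}
  DF(L5)={L6}
  DF(L6)={L3}

DF(L3) = ["L3"]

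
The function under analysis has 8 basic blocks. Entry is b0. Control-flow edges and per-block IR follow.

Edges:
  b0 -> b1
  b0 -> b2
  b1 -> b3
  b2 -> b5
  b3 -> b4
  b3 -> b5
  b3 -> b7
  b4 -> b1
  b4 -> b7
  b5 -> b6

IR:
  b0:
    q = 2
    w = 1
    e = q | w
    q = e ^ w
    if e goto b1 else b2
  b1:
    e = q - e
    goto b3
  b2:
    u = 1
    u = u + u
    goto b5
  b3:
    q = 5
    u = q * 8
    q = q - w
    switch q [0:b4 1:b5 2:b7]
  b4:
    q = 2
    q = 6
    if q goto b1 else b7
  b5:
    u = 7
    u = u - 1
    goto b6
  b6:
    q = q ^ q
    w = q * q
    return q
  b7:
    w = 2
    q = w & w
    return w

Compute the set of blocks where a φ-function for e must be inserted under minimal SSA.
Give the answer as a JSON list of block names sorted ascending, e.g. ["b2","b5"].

Answer: ["b1", "b5"]

Working:
idom tree: b1←b0 b2←b0 b3←b1 b4←b3 b5←b0 b6←b5 b7←b3
Dom∩ at merges:
  b1: preds {b0,b4}: {b0} ∩ {b0,b1,b3,b4} = {b0}; idom=b0
  b5: preds {b2,b3}: {b0,b2} ∩ {b0,b1,b3} = {b0}; idom=b0
  b7: preds {b3,b4}: {b0,b1,b3} ∩ {b0,b1,b3,b4} = {b0,b1,b3}; idom=b3

DF walk-up:
  join b1 pred b0: · stop@b0
  join b1 pred b4: b4→b3→b1 stop@b0
  join b5 pred b2: b2 stop@b0
  join b5 pred b3: b3→b1 stop@b0
  join b7 pred b3: · stop@b3
  join b7 pred b4: b4 stop@b3
  b0 → ∅
  b1 → {b1,b5}
  b2 → {b5}
  b3 → {b1,b5}
  b4 → {b1,b7}
  b5 → ∅
  b6 → ∅
  b7 → ∅

φ for e: defs {b0,b1}
  DF⁺ = {b1,b5}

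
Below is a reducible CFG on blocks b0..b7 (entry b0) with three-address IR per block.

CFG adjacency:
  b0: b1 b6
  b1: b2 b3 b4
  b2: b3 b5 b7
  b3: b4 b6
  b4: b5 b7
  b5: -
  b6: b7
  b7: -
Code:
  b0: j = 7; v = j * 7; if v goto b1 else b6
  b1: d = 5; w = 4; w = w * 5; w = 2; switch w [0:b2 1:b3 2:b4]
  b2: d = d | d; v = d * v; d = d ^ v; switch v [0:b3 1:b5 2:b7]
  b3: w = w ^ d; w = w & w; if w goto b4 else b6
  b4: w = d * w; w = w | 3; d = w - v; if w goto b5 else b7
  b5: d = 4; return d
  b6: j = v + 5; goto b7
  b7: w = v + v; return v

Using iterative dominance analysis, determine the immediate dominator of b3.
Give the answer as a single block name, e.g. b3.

Answer: b1

Derivation:
idom tree: b1←b0 b2←b1 b3←b1 b4←b1 b5←b1 b6←b0 b7←b0
Dom at joins:
  b3: preds {b1,b2}: {b0,b1} ∩ {b0,b1,b2} = {b0,b1}; idom=b1
  b4: preds {b1,b3}: {b0,b1} ∩ {b0,b1,b3} = {b0,b1}; idom=b1
  b5: preds {b2,b4}: {b0,b1,b2} ∩ {b0,b1,b4} = {b0,b1}; idom=b1
  b6: preds {b0,b3}: {b0} ∩ {b0,b1,b3} = {b0}; idom=b0
  b7: preds {b2,b4,b6}: {b0,b1,b2} ∩ {b0,b1,b4} ∩ {b0,b6} = {b0}; idom=b0

idom(b3) = b1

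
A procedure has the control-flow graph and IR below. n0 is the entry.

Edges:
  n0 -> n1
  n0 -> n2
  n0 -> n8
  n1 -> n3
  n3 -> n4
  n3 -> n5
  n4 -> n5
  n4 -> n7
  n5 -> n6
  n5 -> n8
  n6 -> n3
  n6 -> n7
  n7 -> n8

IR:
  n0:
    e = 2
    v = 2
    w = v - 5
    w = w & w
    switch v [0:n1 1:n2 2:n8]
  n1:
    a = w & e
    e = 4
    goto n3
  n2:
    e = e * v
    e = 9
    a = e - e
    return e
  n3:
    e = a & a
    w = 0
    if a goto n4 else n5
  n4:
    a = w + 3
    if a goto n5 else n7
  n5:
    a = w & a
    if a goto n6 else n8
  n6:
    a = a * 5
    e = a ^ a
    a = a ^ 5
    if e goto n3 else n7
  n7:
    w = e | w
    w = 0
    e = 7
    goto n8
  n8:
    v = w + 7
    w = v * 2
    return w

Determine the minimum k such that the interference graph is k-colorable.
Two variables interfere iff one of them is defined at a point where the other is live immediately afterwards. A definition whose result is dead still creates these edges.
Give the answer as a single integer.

Answer: 3

Working:
Per-block:
  n0: {e,v,w} / ∅
  n1: {a,e} / {e,w}
  n2: {a,e} / {e,v}
  n3: {e,w} / {a}
  n4: {a} / {w}
  n5: {a} / {a,w}
  n6: {a,e} / {a}
  n7: {e,w} / {e,w}
  n8: {v,w} / {w}

Liveness:
  n0: in=∅ out={e,v,w}
  n1: in={e,w} out={a}
  n2: in={e,v} out=∅
  n3: in={a} out={a,e,w}
  n4: in={e,w} out={a,e,w}
  n5: in={a,w} out={a,w}
  n6: in={a,w} out={a,e,w}
  n7: in={e,w} out={w}
  n8: in={w} out=∅

Interference:
  a↔{e,w}
  e↔{a,v,w}
  v↔{e,w}
  w↔{a,e,v}

Chromatic number:
  {a,e,w} pairwise interfere (3-clique) ⇒ χ ≥ 3
  3-colouring: c0={e}  c1={w}  c2={a,v}
  χ = 3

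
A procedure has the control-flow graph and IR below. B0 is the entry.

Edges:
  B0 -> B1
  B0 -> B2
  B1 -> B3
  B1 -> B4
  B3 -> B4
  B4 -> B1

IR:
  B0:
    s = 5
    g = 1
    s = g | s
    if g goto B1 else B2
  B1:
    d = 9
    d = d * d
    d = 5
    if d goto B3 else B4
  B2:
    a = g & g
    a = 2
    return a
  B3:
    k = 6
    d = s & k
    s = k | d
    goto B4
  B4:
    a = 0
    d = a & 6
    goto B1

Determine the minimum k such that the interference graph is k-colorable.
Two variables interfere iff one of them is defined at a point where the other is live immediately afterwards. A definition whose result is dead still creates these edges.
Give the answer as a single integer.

Answer: 3

Analysis:
Per-block:
  B0: def={g,s} ue=∅
  B1: def={d} ue=∅
  B2: def={a} ue={g}
  B3: def={d,k,s} ue={s}
  B4: def={a,d} ue=∅

Live sets:
  live B0: ∅→{g,s}
  live B1: {s}→{s}
  live B2: {g}→∅
  live B3: {s}→{s}
  live B4: {s}→{s}

Interference:
  a↔{s}
  d↔{k,s}
  g↔{s}
  k↔{d,s}
  s↔{a,d,g,k}

Registers:
  clique {d,k,s} ⇒ need ≥ 3
  assign a→r1 d→r1 g→r1 k→r2 s→r0 — no edge inside a register ⇒ χ ≤ 3
  χ = 3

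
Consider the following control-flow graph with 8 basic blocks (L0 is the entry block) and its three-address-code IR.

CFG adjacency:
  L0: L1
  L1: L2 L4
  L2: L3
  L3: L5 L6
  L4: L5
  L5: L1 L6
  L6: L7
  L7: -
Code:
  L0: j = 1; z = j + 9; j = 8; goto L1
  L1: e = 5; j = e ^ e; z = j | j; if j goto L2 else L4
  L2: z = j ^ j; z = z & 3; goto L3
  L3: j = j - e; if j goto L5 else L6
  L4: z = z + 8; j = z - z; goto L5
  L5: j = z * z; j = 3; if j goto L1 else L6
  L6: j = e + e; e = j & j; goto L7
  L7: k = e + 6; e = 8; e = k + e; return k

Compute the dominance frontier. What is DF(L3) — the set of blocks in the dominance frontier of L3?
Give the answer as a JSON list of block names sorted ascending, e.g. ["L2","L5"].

Answer: ["L5", "L6"]

Analysis:
idom tree: L1←L0 L2←L1 L3←L2 L4←L1 L5←L1 L6←L1 L7←L6
Dom at joins:
  L1: preds {L0,L5}: {L0} ∩ {L0,L1,L5} = {L0}; idom=L0
  L5: preds {L3,L4}: {L0,L1,L2,L3} ∩ {L0,L1,L4} = {L0,L1}; idom=L1
  L6: preds {L3,L5}: {L0,L1,L2,L3} ∩ {L0,L1,L5} = {L0,L1}; idom=L1

DF derivation:
  L1←L0: walk · to L0
  L1←L5: walk L5→L1 to L0
  L5←L3: walk L3→L2 to L1
  L5←L4: walk L4 to L1
  L6←L3: walk L3→L2 to L1
  L6←L5: walk L5 to L1
  DF(L0)=∅
  DF(L1)={L1}
  DF(L2)={L5,L6}
  DF(L3)={L5,L6}
  DF(L4)={L5}
  DF(L5)={L1,L6}
  DF(L6)=∅
  DF(L7)=∅

DF(L3) = ["L5", "L6"]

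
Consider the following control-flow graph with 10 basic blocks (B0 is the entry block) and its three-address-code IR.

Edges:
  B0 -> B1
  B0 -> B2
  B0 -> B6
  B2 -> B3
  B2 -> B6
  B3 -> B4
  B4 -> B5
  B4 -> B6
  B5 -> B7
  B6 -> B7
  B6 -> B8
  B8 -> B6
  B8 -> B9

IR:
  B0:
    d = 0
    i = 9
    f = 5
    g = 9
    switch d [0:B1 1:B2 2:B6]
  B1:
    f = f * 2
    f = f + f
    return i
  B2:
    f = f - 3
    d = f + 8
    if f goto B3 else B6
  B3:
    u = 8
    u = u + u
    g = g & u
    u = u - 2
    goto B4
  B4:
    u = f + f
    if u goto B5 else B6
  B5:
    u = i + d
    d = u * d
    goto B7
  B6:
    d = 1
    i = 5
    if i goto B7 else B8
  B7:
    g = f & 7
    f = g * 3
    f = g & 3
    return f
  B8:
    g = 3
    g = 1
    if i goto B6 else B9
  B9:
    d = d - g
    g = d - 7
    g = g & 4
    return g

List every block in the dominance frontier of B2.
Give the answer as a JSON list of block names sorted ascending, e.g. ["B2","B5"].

Answer: ["B6", "B7"]

Working:
idom tree: B1←B0 B2←B0 B3←B2 B4←B3 B5←B4 B6←B0 B7←B0 B8←B6 B9←B8
Dom∩ at merges:
  B6: preds {B0,B2,B4,B8}: {B0} ∩ {B0,B2} ∩ {B0,B2,B3,B4} ∩ {B0,B6,B8} = {B0}; idom=B0
  B7: preds {B5,B6}: {B0,B2,B3,B4,B5} ∩ {B0,B6} = {B0}; idom=B0

Frontier:
  join B6 pred B0: · stop@B0
  join B6 pred B2: B2 stop@B0
  join B6 pred B4: B4→B3→B2 stop@B0
  join B6 pred B8: B8→B6 stop@B0
  join B7 pred B5: B5→B4→B3→B2 stop@B0
  join B7 pred B6: B6 stop@B0
  B0: DF=∅
  B1: DF=∅
  B2: DF={B6,B7}
  B3: DF={B6,B7}
  B4: DF={B6,B7}
  B5: DF={B7}
  B6: DF={B6,B7}
  B7: DF=∅
  B8: DF={B6}
  B9: DF=∅

DF(B2) = ["B6", "B7"]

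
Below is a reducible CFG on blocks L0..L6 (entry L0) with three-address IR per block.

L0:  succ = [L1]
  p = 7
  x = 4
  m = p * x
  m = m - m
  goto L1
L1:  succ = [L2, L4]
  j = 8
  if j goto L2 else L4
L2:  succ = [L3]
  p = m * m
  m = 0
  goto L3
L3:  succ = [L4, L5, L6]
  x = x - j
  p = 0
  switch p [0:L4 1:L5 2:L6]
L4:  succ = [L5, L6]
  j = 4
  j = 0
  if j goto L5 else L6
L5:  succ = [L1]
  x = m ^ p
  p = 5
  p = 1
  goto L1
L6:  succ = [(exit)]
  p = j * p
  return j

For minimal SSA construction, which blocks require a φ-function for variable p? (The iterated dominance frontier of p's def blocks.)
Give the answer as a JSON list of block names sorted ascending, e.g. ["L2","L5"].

Answer: ["L1", "L4", "L5", "L6"]

Derivation:
idom tree: L1←L0 L2←L1 L3←L2 L4←L1 L5←L1 L6←L1
Join-block Dom:
  L1: preds {L0,L5}: {L0} ∩ {L0,L1,L5} = {L0}; idom=L0
  L4: preds {L1,L3}: {L0,L1} ∩ {L0,L1,L2,L3} = {L0,L1}; idom=L1
  L5: preds {L3,L4}: {L0,L1,L2,L3} ∩ {L0,L1,L4} = {L0,L1}; idom=L1
  L6: preds {L3,L4}: {L0,L1,L2,L3} ∩ {L0,L1,L4} = {L0,L1}; idom=L1

DF walk-up:
  join L1 pred L0: · stop@L0
  join L1 pred L5: L5→L1 stop@L0
  join L4 pred L1: · stop@L1
  join L4 pred L3: L3→L2 stop@L1
  join L5 pred L3: L3→L2 stop@L1
  join L5 pred L4: L4 stop@L1
  join L6 pred L3: L3→L2 stop@L1
  join L6 pred L4: L4 stop@L1
  L0 → ∅
  L1 → {L1}
  L2 → {L4,L5,L6}
  L3 → {L4,L5,L6}
  L4 → {L5,L6}
  L5 → {L1}
  L6 → ∅

φ for p: defs {L0,L2,L3,L5,L6}
  DF⁺ = {L1,L4,L5,L6}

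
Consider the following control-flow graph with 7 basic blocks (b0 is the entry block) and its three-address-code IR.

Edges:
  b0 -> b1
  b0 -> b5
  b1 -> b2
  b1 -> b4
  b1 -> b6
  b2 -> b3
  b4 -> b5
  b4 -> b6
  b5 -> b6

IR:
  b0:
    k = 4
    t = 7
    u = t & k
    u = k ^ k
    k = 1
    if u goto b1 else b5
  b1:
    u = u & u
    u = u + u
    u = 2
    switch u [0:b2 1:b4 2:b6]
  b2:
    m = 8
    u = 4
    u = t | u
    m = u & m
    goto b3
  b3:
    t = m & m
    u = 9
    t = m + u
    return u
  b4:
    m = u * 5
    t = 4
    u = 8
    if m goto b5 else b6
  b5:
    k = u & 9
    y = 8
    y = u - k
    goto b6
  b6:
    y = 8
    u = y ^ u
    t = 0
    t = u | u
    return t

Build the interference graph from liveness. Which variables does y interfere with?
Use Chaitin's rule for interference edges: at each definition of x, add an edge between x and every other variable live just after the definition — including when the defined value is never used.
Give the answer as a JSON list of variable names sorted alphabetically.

Answer: ["k", "u"]

Derivation:
def/use:
  b0: def={k,t,u} ue=∅
  b1: def={u} ue={u}
  b2: def={m,u} ue={t}
  b3: def={t,u} ue={m}
  b4: def={m,t,u} ue={u}
  b5: def={k,y} ue={u}
  b6: def={t,u,y} ue={u}

Live sets:
  b0: in=∅ out={t,u}
  b1: in={t,u} out={t,u}
  b2: in={t} out={m}
  b3: in={m} out=∅
  b4: in={u} out={u}
  b5: in={u} out={u}
  b6: in={u} out=∅

Interference:
  k: {t,u,y}
  m: {t,u}
  t: {k,m,u}
  u: {k,m,t,y}
  y: {k,u}

N(y) = ["k", "u"]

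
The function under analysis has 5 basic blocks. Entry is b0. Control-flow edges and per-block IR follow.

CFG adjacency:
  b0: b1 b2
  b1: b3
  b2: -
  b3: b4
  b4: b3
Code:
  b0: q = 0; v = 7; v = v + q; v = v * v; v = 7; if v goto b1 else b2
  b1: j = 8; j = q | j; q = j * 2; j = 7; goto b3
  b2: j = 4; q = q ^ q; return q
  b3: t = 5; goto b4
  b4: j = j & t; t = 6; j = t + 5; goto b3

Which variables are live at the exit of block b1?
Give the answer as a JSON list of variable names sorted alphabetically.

Per-block:
  b0: {q,v} / ∅
  b1: {j,q} / {q}
  b2: {j,q} / {q}
  b3: {t} / ∅
  b4: {j,t} / {j,t}

Live sets:
  live b0: ∅→{q}
  live b1: {q}→{j}
  live b2: {q}→∅
  live b3: {j}→{j,t}
  live b4: {j,t}→{j}

live-out(b1) = ["j"]

Answer: ["j"]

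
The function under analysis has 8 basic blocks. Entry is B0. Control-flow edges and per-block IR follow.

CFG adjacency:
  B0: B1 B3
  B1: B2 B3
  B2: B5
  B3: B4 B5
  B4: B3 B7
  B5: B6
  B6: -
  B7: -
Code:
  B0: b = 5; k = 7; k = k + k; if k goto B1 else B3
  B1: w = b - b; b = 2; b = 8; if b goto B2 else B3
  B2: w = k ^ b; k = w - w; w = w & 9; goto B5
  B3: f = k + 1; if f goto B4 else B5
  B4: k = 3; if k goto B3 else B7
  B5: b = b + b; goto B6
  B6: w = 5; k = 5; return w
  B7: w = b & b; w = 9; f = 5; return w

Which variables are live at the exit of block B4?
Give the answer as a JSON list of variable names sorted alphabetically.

Per-block:
  B0: {b,k} / ∅
  B1: {b,w} / {b}
  B2: {k,w} / {b,k}
  B3: {f} / {k}
  B4: {k} / ∅
  B5: {b} / {b}
  B6: {k,w} / ∅
  B7: {f,w} / {b}

Backward fixpoint:
  B0: in=∅ out={b,k}
  B1: in={b,k} out={b,k}
  B2: in={b,k} out={b}
  B3: in={b,k} out={b}
  B4: in={b} out={b,k}
  B5: in={b} out=∅
  B6: in=∅ out=∅
  B7: in={b} out=∅

live-out(B4) = ["b", "k"]

Answer: ["b", "k"]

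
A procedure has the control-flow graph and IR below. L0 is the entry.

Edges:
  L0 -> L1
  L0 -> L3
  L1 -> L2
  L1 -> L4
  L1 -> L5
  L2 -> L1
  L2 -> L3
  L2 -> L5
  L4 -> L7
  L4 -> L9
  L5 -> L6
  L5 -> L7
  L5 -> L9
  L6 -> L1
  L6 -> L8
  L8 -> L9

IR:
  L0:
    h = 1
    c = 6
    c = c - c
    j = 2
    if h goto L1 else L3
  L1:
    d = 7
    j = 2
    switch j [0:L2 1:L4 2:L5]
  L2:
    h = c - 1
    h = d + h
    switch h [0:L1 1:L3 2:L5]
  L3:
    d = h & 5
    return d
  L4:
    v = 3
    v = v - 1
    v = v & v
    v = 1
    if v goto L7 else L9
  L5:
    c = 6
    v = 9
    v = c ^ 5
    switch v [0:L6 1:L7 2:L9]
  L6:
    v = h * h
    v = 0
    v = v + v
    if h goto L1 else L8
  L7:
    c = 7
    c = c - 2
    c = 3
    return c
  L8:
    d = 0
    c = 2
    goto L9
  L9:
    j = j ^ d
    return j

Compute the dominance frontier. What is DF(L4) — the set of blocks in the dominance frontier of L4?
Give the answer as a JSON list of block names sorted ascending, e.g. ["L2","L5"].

idom tree: L1←L0 L2←L1 L3←L0 L4←L1 L5←L1 L6←L5 L7←L1 L8←L6 L9←L1
Dom at joins:
  L1: preds {L0,L2,L6}: {L0} ∩ {L0,L1,L2} ∩ {L0,L1,L5,L6} = {L0}; idom=L0
  L3: preds {L0,L2}: {L0} ∩ {L0,L1,L2} = {L0}; idom=L0
  L5: preds {L1,L2}: {L0,L1} ∩ {L0,L1,L2} = {L0,L1}; idom=L1
  L7: preds {L4,L5}: {L0,L1,L4} ∩ {L0,L1,L5} = {L0,L1}; idom=L1
  L9: preds {L4,L5,L8}: {L0,L1,L4} ∩ {L0,L1,L5} ∩ {L0,L1,L5,L6,L8} = {L0,L1}; idom=L1

DF derivation:
  join L1 pred L0: · stop@L0
  join L1 pred L2: L2→L1 stop@L0
  join L1 pred L6: L6→L5→L1 stop@L0
  join L3 pred L0: · stop@L0
  join L3 pred L2: L2→L1 stop@L0
  join L5 pred L1: · stop@L1
  join L5 pred L2: L2 stop@L1
  join L7 pred L4: L4 stop@L1
  join L7 pred L5: L5 stop@L1
  join L9 pred L4: L4 stop@L1
  join L9 pred L5: L5 stop@L1
  join L9 pred L8: L8→L6→L5 stop@L1
  L0 → ∅
  L1 → {L1,L3}
  L2 → {L1,L3,L5}
  L3 → ∅
  L4 → {L7,L9}
  L5 → {L1,L7,L9}
  L6 → {L1,L9}
  L7 → ∅
  L8 → {L9}
  L9 → ∅

DF(L4) = ["L7", "L9"]

Answer: ["L7", "L9"]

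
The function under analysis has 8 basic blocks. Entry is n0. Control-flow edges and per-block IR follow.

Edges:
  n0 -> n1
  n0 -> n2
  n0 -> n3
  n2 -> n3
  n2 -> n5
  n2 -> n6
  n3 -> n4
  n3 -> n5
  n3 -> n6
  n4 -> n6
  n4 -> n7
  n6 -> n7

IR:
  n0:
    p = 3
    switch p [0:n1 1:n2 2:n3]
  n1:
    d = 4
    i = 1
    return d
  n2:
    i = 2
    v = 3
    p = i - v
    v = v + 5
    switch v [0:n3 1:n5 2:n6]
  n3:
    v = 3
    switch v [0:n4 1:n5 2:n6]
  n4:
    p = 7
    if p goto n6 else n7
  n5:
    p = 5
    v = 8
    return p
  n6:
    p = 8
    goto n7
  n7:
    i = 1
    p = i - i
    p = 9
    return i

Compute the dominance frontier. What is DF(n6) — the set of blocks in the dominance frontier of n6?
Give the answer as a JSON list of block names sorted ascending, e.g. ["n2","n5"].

idom tree: n1←n0 n2←n0 n3←n0 n4←n3 n5←n0 n6←n0 n7←n0
Dom at joins:
  n3: preds {n0,n2}: {n0} ∩ {n0,n2} = {n0}; idom=n0
  n5: preds {n2,n3}: {n0,n2} ∩ {n0,n3} = {n0}; idom=n0
  n6: preds {n2,n3,n4}: {n0,n2} ∩ {n0,n3} ∩ {n0,n3,n4} = {n0}; idom=n0
  n7: preds {n4,n6}: {n0,n3,n4} ∩ {n0,n6} = {n0}; idom=n0

DF walk-up:
  join n3 pred n0: · stop@n0
  join n3 pred n2: n2 stop@n0
  join n5 pred n2: n2 stop@n0
  join n5 pred n3: n3 stop@n0
  join n6 pred n2: n2 stop@n0
  join n6 pred n3: n3 stop@n0
  join n6 pred n4: n4→n3 stop@n0
  join n7 pred n4: n4→n3 stop@n0
  join n7 pred n6: n6 stop@n0
  n0: DF=∅
  n1: DF=∅
  n2: DF={n3,n5,n6}
  n3: DF={n5,n6,n7}
  n4: DF={n6,n7}
  n5: DF=∅
  n6: DF={n7}
  n7: DF=∅

DF(n6) = ["n7"]

Answer: ["n7"]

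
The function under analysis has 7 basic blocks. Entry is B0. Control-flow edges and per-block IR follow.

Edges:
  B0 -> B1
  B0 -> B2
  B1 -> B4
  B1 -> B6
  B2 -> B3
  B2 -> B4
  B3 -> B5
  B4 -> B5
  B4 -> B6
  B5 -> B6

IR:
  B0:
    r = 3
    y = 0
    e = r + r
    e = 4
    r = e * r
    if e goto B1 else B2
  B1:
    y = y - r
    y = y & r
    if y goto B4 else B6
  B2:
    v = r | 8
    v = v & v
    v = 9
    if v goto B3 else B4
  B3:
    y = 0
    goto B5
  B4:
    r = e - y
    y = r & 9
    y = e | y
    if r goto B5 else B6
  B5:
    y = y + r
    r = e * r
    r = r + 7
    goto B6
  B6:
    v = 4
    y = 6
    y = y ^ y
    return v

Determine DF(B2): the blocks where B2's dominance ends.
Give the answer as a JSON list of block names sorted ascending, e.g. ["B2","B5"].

Answer: ["B4", "B5"]

Working:
idom tree: B1←B0 B2←B0 B3←B2 B4←B0 B5←B0 B6←B0
Dom at joins:
  B4: preds {B1,B2}: {B0,B1} ∩ {B0,B2} = {B0}; idom=B0
  B5: preds {B3,B4}: {B0,B2,B3} ∩ {B0,B4} = {B0}; idom=B0
  B6: preds {B1,B4,B5}: {B0,B1} ∩ {B0,B4} ∩ {B0,B5} = {B0}; idom=B0

DF walk-up:
  join B4 pred B1: B1 stop@B0
  join B4 pred B2: B2 stop@B0
  join B5 pred B3: B3→B2 stop@B0
  join B5 pred B4: B4 stop@B0
  join B6 pred B1: B1 stop@B0
  join B6 pred B4: B4 stop@B0
  join B6 pred B5: B5 stop@B0
  DF(B0)=∅
  DF(B1)={B4,B6}
  DF(B2)={B4,B5}
  DF(B3)={B5}
  DF(B4)={B5,B6}
  DF(B5)={B6}
  DF(B6)=∅

DF(B2) = ["B4", "B5"]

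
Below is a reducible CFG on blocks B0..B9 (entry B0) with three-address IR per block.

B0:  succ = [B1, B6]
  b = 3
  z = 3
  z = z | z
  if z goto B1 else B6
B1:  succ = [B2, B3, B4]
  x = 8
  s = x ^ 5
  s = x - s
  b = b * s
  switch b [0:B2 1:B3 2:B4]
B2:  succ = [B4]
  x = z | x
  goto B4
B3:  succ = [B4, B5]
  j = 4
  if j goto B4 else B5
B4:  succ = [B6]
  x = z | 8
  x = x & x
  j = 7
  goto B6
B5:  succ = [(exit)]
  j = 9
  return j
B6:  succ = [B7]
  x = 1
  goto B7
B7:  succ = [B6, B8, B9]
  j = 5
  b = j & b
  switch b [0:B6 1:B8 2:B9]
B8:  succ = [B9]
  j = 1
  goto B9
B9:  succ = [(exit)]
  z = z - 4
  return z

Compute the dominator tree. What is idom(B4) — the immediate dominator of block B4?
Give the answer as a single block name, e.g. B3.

Answer: B1

Working:
idom tree: B1←B0 B2←B1 B3←B1 B4←B1 B5←B3 B6←B0 B7←B6 B8←B7 B9←B7
Dom at joins:
  B4: preds {B1,B2,B3}: {B0,B1} ∩ {B0,B1,B2} ∩ {B0,B1,B3} = {B0,B1}; idom=B1
  B6: preds {B0,B4,B7}: {B0} ∩ {B0,B1,B4} ∩ {B0,B6,B7} = {B0}; idom=B0
  B9: preds {B7,B8}: {B0,B6,B7} ∩ {B0,B6,B7,B8} = {B0,B6,B7}; idom=B7

idom(B4) = B1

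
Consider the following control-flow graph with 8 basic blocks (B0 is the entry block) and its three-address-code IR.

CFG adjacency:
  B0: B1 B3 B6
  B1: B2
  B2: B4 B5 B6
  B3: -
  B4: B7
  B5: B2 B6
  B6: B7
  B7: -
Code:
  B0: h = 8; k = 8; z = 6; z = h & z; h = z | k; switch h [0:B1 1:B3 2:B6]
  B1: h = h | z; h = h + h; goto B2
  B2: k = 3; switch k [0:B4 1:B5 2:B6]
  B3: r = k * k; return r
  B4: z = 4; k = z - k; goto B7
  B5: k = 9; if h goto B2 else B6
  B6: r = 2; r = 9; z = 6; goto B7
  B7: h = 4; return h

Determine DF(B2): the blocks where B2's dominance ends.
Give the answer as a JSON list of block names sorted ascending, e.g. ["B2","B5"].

Answer: ["B2", "B6", "B7"]

Analysis:
idom tree: B1←B0 B2←B1 B3←B0 B4←B2 B5←B2 B6←B0 B7←B0
Dom at joins:
  B2: preds {B1,B5}: {B0,B1} ∩ {B0,B1,B2,B5} = {B0,B1}; idom=B1
  B6: preds {B0,B2,B5}: {B0} ∩ {B0,B1,B2} ∩ {B0,B1,B2,B5} = {B0}; idom=B0
  B7: preds {B4,B6}: {B0,B1,B2,B4} ∩ {B0,B6} = {B0}; idom=B0

DF derivation:
  join B2 pred B1: · stop@B1
  join B2 pred B5: B5→B2 stop@B1
  join B6 pred B0: · stop@B0
  join B6 pred B2: B2→B1 stop@B0
  join B6 pred B5: B5→B2→B1 stop@B0
  join B7 pred B4: B4→B2→B1 stop@B0
  join B7 pred B6: B6 stop@B0
  DF(B0)=∅
  DF(B1)={B6,B7}
  DF(B2)={B2,B6,B7}
  DF(B3)=∅
  DF(B4)={B7}
  DF(B5)={B2,B6}
  DF(B6)={B7}
  DF(B7)=∅

DF(B2) = ["B2", "B6", "B7"]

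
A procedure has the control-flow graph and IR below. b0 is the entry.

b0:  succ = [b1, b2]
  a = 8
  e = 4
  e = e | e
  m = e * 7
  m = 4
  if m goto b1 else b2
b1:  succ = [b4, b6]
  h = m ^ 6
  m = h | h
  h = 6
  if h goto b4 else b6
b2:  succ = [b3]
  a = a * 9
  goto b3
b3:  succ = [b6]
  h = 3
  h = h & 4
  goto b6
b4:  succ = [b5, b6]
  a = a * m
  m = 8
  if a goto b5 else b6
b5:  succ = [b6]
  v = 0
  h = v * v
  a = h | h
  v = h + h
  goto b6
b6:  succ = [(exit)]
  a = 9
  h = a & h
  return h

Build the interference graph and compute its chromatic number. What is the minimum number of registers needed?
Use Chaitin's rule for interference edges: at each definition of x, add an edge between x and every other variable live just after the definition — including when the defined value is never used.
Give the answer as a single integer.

Block summaries:
  b0 def {a,e,m} use ∅
  b1 def {h,m} use {m}
  b2 def {a} use {a}
  b3 def {h} use ∅
  b4 def {a,m} use {a,m}
  b5 def {a,h,v} use ∅
  b6 def {a,h} use {h}

Liveness:
  b0 li=∅ lo={a,m}
  b1 li={a,m} lo={a,h,m}
  b2 li={a} lo=∅
  b3 li=∅ lo={h}
  b4 li={a,h,m} lo={h}
  b5 li=∅ lo={h}
  b6 li={h} lo=∅

Interference:
  a — {e,h,m}
  e — {a}
  h — {a,m,v}
  m — {a,h}
  v — {h}

Colouring:
  lower bound: {a,h,m} mutually conflict ⇒ χ ≥ 3
  assign a→r0 e→r1 h→r1 m→r2 v→r0 — no edge inside a register ⇒ χ ≤ 3
  χ = 3

Answer: 3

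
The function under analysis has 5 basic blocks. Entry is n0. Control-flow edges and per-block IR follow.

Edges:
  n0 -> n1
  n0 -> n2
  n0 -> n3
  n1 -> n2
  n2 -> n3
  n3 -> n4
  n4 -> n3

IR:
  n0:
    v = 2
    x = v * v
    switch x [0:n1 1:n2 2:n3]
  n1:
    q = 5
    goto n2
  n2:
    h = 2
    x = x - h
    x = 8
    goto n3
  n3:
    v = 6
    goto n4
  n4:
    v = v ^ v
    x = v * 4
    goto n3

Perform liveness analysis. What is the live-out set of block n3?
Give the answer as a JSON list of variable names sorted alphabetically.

Block summaries:
  n0: def={v,x} ue=∅
  n1: def={q} ue=∅
  n2: def={h,x} ue={x}
  n3: def={v} ue=∅
  n4: def={v,x} ue={v}

Backward fixpoint:
  n0 li=∅ lo={x}
  n1 li={x} lo={x}
  n2 li={x} lo=∅
  n3 li=∅ lo={v}
  n4 li={v} lo=∅

live-out(n3) = ["v"]

Answer: ["v"]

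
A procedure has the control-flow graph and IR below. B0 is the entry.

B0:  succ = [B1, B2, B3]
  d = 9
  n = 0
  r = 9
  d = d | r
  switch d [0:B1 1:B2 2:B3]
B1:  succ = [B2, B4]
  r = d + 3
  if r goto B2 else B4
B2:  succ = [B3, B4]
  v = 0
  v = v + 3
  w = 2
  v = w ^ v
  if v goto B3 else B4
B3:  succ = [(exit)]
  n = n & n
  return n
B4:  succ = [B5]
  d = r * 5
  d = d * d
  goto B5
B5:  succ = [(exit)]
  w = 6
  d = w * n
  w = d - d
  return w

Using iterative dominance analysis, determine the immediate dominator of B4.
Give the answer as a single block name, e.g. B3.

Answer: B0

Working:
idom tree: B1←B0 B2←B0 B3←B0 B4←B0 B5←B4
Dom at joins:
  B2: preds {B0,B1}: {B0} ∩ {B0,B1} = {B0}; idom=B0
  B3: preds {B0,B2}: {B0} ∩ {B0,B2} = {B0}; idom=B0
  B4: preds {B1,B2}: {B0,B1} ∩ {B0,B2} = {B0}; idom=B0

idom(B4) = B0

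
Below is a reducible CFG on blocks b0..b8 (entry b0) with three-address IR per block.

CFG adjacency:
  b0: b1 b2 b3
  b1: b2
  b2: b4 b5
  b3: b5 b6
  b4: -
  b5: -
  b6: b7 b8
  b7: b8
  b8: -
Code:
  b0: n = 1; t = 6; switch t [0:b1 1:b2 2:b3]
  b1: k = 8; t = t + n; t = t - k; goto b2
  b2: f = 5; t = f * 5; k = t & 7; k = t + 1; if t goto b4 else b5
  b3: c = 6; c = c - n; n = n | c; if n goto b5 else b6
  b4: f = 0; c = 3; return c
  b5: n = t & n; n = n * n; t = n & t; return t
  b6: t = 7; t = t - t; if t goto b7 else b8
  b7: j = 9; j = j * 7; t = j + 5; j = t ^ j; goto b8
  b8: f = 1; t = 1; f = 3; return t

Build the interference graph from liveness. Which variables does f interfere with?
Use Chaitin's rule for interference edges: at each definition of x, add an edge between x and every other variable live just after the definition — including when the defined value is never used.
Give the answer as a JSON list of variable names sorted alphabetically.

def/use:
  b0: def={n,t} ue=∅
  b1: def={k,t} ue={n,t}
  b2: def={f,k,t} ue=∅
  b3: def={c,n} ue={n}
  b4: def={c,f} ue=∅
  b5: def={n,t} ue={n,t}
  b6: def={t} ue=∅
  b7: def={j,t} ue=∅
  b8: def={f,t} ue=∅

Live sets:
  b0 li=∅ lo={n,t}
  b1 li={n,t} lo={n}
  b2 li={n} lo={n,t}
  b3 li={n,t} lo={n,t}
  b4 li=∅ lo=∅
  b5 li={n,t} lo=∅
  b6 li=∅ lo=∅
  b7 li=∅ lo=∅
  b8 li=∅ lo=∅

Interfere edges:
  c — {n,t}
  f — {n,t}
  j — {t}
  k — {n,t}
  n — {c,f,k,t}
  t — {c,f,j,k,n}

N(f) = ["n", "t"]

Answer: ["n", "t"]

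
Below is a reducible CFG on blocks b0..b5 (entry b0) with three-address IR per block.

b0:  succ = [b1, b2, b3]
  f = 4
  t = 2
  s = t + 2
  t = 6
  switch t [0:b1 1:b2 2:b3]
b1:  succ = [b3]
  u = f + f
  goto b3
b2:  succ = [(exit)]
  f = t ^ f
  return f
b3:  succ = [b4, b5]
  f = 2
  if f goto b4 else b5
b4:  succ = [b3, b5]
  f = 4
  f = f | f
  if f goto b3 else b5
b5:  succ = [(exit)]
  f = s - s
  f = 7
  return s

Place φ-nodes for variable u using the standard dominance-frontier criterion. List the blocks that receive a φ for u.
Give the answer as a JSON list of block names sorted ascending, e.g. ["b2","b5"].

idom tree: b1←b0 b2←b0 b3←b0 b4←b3 b5←b3
Dom∩ at merges:
  b3: preds {b0,b1,b4}: {b0} ∩ {b0,b1} ∩ {b0,b3,b4} = {b0}; idom=b0
  b5: preds {b3,b4}: {b0,b3} ∩ {b0,b3,b4} = {b0,b3}; idom=b3

DF derivation:
  b3←b0: walk · to b0
  b3←b1: walk b1 to b0
  b3←b4: walk b4→b3 to b0
  b5←b3: walk · to b3
  b5←b4: walk b4 to b3
  DF(b0)=∅
  DF(b1)={b3}
  DF(b2)=∅
  DF(b3)={b3}
  DF(b4)={b3,b5}
  DF(b5)=∅

φ for u: defs {b1}
  DF⁺ = {b3}

Answer: ["b3"]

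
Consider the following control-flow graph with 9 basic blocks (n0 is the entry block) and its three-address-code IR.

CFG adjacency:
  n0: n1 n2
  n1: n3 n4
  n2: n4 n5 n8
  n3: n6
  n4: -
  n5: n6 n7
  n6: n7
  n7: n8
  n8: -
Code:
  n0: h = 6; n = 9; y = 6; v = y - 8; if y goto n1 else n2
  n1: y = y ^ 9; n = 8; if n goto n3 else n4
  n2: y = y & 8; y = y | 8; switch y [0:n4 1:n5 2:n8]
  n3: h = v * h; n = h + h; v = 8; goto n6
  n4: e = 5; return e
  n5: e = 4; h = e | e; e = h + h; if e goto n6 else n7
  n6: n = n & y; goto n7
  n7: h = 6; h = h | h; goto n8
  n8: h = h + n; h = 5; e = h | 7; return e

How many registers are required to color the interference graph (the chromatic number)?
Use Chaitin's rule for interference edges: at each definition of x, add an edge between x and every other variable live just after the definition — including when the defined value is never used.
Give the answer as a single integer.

def/use:
  n0 def {h,n,v,y} use ∅
  n1 def {n,y} use {y}
  n2 def {y} use {y}
  n3 def {h,n,v} use {h,v}
  n4 def {e} use ∅
  n5 def {e,h} use ∅
  n6 def {n} use {n,y}
  n7 def {h} use ∅
  n8 def {e,h} use {h,n}

Liveness:
  n0 li=∅ lo={h,n,v,y}
  n1 li={h,v,y} lo={h,v,y}
  n2 li={h,n,y} lo={h,n,y}
  n3 li={h,v,y} lo={n,y}
  n4 li=∅ lo=∅
  n5 li={n,y} lo={n,y}
  n6 li={n,y} lo={n}
  n7 li={n} lo={h,n}
  n8 li={h,n} lo=∅

Interference:
  e: {n,y}
  h: {n,v,y}
  n: {e,h,v,y}
  v: {h,n,y}
  y: {e,h,n,v}

Registers:
  clique {h,n,v,y} ⇒ need ≥ 4
  assign e→r2 h→r2 n→r0 v→r3 y→r1 — no edge inside a register ⇒ χ ≤ 4
  χ = 4

Answer: 4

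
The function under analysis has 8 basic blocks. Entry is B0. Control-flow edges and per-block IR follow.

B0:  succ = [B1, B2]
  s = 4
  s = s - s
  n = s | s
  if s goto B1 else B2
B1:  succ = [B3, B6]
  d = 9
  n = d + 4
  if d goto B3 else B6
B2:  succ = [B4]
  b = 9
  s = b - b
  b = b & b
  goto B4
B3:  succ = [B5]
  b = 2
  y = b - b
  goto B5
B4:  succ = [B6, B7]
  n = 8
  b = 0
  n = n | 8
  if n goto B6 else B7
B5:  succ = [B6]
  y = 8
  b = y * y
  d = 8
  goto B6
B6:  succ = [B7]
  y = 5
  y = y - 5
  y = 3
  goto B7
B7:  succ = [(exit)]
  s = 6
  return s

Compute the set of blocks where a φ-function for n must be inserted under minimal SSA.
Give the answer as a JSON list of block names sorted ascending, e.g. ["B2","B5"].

idom tree: B1←B0 B2←B0 B3←B1 B4←B2 B5←B3 B6←B0 B7←B0
Dom at joins:
  B6: preds {B1,B4,B5}: {B0,B1} ∩ {B0,B2,B4} ∩ {B0,B1,B3,B5} = {B0}; idom=B0
  B7: preds {B4,B6}: {B0,B2,B4} ∩ {B0,B6} = {B0}; idom=B0

DF derivation:
  join B6 pred B1: B1 stop@B0
  join B6 pred B4: B4→B2 stop@B0
  join B6 pred B5: B5→B3→B1 stop@B0
  join B7 pred B4: B4→B2 stop@B0
  join B7 pred B6: B6 stop@B0
  B0: DF=∅
  B1: DF={B6}
  B2: DF={B6,B7}
  B3: DF={B6}
  B4: DF={B6,B7}
  B5: DF={B6}
  B6: DF={B7}
  B7: DF=∅

φ for n: defs {B0,B1,B4}
  DF⁺ = {B6,B7}

Answer: ["B6", "B7"]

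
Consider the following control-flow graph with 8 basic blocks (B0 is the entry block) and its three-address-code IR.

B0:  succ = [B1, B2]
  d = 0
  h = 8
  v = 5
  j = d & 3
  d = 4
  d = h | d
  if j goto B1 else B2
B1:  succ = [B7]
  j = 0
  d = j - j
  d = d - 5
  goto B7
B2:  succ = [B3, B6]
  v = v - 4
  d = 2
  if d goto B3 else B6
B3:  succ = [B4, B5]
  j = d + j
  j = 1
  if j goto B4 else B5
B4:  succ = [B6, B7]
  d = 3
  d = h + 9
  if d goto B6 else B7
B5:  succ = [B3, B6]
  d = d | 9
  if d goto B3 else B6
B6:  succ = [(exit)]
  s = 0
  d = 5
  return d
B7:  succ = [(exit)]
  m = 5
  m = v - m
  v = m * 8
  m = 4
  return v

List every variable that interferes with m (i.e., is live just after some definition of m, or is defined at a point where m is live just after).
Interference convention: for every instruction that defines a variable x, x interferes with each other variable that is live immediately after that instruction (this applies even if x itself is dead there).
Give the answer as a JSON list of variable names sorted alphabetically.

def/use:
  B0 def {d,h,j,v} use ∅
  B1 def {d,j} use ∅
  B2 def {d,v} use {v}
  B3 def {j} use {d,j}
  B4 def {d} use {h}
  B5 def {d} use {d}
  B6 def {d,s} use ∅
  B7 def {m,v} use {v}

Liveness:
  live B0: ∅→{h,j,v}
  live B1: {v}→{v}
  live B2: {h,j,v}→{d,h,j,v}
  live B3: {d,h,j,v}→{d,h,j,v}
  live B4: {h,v}→{v}
  live B5: {d,h,j,v}→{d,h,j,v}
  live B6: ∅→∅
  live B7: {v}→∅

Interference:
  d — {h,j,v}
  h — {d,j,v}
  j — {d,h,v}
  m — {v}
  s — ∅
  v — {d,h,j,m}

N(m) = ["v"]

Answer: ["v"]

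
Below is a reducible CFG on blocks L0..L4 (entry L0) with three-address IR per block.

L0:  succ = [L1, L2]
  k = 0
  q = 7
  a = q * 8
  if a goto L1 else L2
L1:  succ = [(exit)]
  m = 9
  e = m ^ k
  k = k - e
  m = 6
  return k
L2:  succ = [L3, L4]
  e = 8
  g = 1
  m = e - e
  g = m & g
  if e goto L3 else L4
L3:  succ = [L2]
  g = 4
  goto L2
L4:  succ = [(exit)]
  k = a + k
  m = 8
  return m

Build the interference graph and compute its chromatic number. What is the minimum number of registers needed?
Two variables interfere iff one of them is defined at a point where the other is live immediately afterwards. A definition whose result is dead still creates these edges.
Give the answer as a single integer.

Per-block:
  L0 def {a,k,q} use ∅
  L1 def {e,k,m} use {k}
  L2 def {e,g,m} use ∅
  L3 def {g} use ∅
  L4 def {k,m} use {a,k}

Liveness:
  L0: in=∅ out={a,k}
  L1: in={k} out=∅
  L2: in={a,k} out={a,k}
  L3: in={a,k} out={a,k}
  L4: in={a,k} out=∅

Interference:
  a — {e,g,k,m}
  e — {a,g,k,m}
  g — {a,e,k,m}
  k — {a,e,g,m,q}
  m — {a,e,g,k}
  q — {k}

Chromatic number:
  clique {a,e,g,k,m} ⇒ need ≥ 5
  assign a→r1 e→r2 g→r3 k→r0 m→r4 q→r1 — no edge inside a register ⇒ χ ≤ 5
  χ = 5

Answer: 5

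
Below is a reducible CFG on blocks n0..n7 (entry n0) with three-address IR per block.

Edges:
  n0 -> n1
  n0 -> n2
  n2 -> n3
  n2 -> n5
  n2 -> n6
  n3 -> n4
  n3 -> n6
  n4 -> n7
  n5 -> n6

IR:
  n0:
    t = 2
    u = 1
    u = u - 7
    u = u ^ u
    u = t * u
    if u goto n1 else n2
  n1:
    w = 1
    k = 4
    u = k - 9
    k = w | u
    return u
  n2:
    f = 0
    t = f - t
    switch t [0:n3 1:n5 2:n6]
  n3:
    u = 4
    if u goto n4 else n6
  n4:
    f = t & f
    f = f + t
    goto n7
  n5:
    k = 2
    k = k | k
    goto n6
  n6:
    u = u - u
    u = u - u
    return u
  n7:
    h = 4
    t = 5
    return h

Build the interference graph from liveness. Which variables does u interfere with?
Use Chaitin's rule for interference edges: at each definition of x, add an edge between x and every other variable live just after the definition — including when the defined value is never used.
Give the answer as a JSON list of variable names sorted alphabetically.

Block summaries:
  n0 def {t,u} use ∅
  n1 def {k,u,w} use ∅
  n2 def {f,t} use {t}
  n3 def {u} use ∅
  n4 def {f} use {f,t}
  n5 def {k} use ∅
  n6 def {u} use {u}
  n7 def {h,t} use ∅

Liveness:
  n0: in=∅ out={t,u}
  n1: in=∅ out=∅
  n2: in={t,u} out={f,t,u}
  n3: in={f,t} out={f,t,u}
  n4: in={f,t} out=∅
  n5: in={u} out={u}
  n6: in={u} out=∅
  n7: in=∅ out=∅

Interfere edges:
  f: {t,u}
  h: {t}
  k: {u,w}
  t: {f,h,u}
  u: {f,k,t,w}
  w: {k,u}

N(u) = ["f", "k", "t", "w"]

Answer: ["f", "k", "t", "w"]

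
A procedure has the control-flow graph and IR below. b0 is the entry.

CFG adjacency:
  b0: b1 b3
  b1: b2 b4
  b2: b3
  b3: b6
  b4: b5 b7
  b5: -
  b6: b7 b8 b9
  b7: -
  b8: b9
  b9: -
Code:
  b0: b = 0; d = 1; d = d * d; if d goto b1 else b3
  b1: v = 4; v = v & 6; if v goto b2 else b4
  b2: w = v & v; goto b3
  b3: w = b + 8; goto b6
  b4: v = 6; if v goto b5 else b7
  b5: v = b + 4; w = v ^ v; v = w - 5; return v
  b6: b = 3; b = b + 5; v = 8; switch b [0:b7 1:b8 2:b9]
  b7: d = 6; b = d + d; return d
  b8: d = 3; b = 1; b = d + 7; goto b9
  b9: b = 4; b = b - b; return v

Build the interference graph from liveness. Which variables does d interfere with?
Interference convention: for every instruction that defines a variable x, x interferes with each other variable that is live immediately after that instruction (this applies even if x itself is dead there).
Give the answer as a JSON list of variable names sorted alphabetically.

Block summaries:
  b0 def {b,d} use ∅
  b1 def {v} use ∅
  b2 def {w} use {v}
  b3 def {w} use {b}
  b4 def {v} use ∅
  b5 def {v,w} use {b}
  b6 def {b,v} use ∅
  b7 def {b,d} use ∅
  b8 def {b,d} use ∅
  b9 def {b} use {v}

Backward fixpoint:
  b0: in=∅ out={b}
  b1: in={b} out={b,v}
  b2: in={b,v} out={b}
  b3: in={b} out=∅
  b4: in={b} out={b}
  b5: in={b} out=∅
  b6: in=∅ out={v}
  b7: in=∅ out=∅
  b8: in={v} out={v}
  b9: in={v} out=∅

Conflict graph:
  b — {d,v,w}
  d — {b,v}
  v — {b,d}
  w — {b}

N(d) = ["b", "v"]

Answer: ["b", "v"]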